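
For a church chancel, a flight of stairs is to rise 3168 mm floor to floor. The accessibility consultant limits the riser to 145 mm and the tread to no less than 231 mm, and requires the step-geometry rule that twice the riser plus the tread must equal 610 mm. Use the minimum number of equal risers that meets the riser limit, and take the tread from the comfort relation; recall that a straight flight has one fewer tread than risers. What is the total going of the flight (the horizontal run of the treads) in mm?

6762 mm

At most 145 each: 3168/145 = 21.85, giving 22 risers.
R = 3168 ÷ 22 = 144 mm.
From 2R + T = 610: T = 610 − 288 = 322 mm.
Treads = 22 − 1 = 21; going = 21 × 322 = 6762 mm.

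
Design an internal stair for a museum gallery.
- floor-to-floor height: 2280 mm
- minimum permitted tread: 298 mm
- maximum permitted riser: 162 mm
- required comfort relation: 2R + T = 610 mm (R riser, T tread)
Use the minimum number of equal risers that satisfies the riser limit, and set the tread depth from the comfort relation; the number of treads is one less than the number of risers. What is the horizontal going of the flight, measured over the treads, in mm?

⌈2280/162⌉ = 15 risers.
Riser R = 2280 / 15 = 152 mm, within the 162 mm limit.
Tread T = 610 − 2 × 152 = 306 mm (≥ 298 mm).
15 risers give 14 treads; going = 14 × 306 = 4284 mm.

4284 mm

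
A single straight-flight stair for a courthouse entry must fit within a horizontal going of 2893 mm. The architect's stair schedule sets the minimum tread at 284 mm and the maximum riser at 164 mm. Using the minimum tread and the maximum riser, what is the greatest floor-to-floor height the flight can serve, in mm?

2893 / 284 = 10.19, so 10 treads fit.
Risers = treads + 1 = 11.
Maximum height = 11 × 164 = 1804 mm.

1804 mm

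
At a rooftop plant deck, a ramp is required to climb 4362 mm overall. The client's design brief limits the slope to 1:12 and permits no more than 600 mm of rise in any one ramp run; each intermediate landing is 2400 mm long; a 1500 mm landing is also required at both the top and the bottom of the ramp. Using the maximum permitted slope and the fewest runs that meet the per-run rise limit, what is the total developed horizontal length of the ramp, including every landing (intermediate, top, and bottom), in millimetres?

72144 mm

4362 / 600 = 7.270 → round up to 8 ramp runs. That means 7 intermediate landings.
Ramp run (horizontal) at 1:12: 4362 × 12 = 52344 mm.
Intermediate landings: 7 × 2400 = 16800 mm.
Top and bottom landings: 2 × 1500 = 3000 mm.
Total = 52344 + 16800 + 3000 = 72144 mm.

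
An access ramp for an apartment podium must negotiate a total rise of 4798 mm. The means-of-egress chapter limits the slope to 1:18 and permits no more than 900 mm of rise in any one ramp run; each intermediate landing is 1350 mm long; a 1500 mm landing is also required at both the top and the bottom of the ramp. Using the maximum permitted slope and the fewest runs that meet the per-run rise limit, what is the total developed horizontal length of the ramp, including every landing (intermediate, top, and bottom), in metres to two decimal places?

96.11 m

4798 / 900 = 5.331 → round up to 6 ramp runs. That means 5 intermediate landings.
Horizontal run for 4798 mm of rise at 1:18 is 4798 × 18 = 86364 mm.
5 intermediate landings contribute 5 × 1350 = 6750 mm.
Top and bottom landings: 2 × 1500 = 3000 mm.
Total = 86364 + 6750 + 3000 = 96114 mm.
= 96.11 m.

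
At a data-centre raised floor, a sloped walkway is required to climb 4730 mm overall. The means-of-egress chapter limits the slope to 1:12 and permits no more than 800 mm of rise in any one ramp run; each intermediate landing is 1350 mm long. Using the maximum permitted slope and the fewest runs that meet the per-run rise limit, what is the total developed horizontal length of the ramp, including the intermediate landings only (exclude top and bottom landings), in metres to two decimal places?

⌈4730/800⌉ = 6 ramp runs. That means 5 intermediate landings.
Ramp run (horizontal) at 1:12: 4730 × 12 = 56760 mm.
Intermediate landings: 5 × 1350 = 6750 mm.
Developed length = 56760 + 6750 = 63510 mm.
= 63.51 m.

63.51 m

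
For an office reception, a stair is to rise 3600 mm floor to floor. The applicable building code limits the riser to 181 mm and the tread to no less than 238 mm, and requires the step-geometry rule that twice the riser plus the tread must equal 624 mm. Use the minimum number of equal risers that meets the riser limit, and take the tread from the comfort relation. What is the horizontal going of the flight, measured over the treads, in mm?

At most 181 each: 3600/181 = 19.89, giving 20 risers.
Each riser is 3600/20 = 180 mm (≤ 181 mm).
From 2R + T = 624: T = 624 − 360 = 264 mm.
Going = (20 − 1) × 264 = 5016 mm.

5016 mm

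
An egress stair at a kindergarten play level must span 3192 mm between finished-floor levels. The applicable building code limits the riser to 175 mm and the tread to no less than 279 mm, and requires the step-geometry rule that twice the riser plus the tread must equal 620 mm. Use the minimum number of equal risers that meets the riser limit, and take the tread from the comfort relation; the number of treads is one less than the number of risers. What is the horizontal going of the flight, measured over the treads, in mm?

5112 mm

At most 175 each: 3192/175 = 18.24, giving 19 risers.
R = 3192 ÷ 19 = 168 mm.
From 2R + T = 620: T = 620 − 336 = 284 mm.
19 risers give 18 treads; going = 18 × 284 = 5112 mm.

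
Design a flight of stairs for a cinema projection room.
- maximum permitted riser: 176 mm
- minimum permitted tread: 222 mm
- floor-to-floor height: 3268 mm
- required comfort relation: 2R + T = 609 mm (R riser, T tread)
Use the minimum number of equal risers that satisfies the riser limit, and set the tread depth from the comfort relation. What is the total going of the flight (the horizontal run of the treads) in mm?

4770 mm

At most 176 each: 3268/176 = 18.57, giving 19 risers.
Each riser is 3268/19 = 172 mm (≤ 176 mm).
T = 609 − 2·172 = 265 mm, which satisfies the 222 mm minimum.
Going = (19 − 1) × 265 = 4770 mm.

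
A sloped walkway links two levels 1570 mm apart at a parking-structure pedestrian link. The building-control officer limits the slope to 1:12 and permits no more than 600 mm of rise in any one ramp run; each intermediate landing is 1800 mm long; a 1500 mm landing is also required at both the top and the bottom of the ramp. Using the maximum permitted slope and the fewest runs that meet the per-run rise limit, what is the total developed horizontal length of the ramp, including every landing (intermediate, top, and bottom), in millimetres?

25440 mm

At most 600 each: 1570/600 = 2.62, giving 3 ramp runs. That means 2 intermediate landings.
Horizontal run for 1570 mm of rise at 1:12 is 1570 × 12 = 18840 mm.
Intermediate landings: 2 × 1800 = 3600 mm.
Top and bottom landings: 2 × 1500 = 3000 mm.
Total = 18840 + 3600 + 3000 = 25440 mm.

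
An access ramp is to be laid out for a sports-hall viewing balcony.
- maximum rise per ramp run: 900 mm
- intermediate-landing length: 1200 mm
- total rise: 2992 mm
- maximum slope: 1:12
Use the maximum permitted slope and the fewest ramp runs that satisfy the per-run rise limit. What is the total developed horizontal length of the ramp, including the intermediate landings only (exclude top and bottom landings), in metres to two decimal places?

At most 900 each: 2992/900 = 3.32, giving 4 ramp runs. That means 3 intermediate landings.
Horizontal run for 2992 mm of rise at 1:12 is 2992 × 12 = 35904 mm.
3 intermediate landings contribute 3 × 1200 = 3600 mm.
Total developed length = 35904 + 3600 = 39504 mm.
= 39.50 m.

39.50 m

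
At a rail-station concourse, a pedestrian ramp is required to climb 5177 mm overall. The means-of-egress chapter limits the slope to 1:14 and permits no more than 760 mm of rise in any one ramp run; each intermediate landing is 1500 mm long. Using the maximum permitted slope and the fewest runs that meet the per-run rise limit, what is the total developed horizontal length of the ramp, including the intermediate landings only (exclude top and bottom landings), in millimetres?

81478 mm

5177 / 760 = 6.81, so 7 ramp runs are needed. That means 6 intermediate landings.
Horizontal run for 5177 mm of rise at 1:14 is 5177 × 14 = 72478 mm.
6 intermediate landings contribute 6 × 1500 = 9000 mm.
Developed length = 72478 + 9000 = 81478 mm.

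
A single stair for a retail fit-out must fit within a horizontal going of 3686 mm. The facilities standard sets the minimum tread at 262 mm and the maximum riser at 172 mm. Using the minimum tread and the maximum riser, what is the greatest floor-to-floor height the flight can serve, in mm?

2580 mm

Treads that fit: ⌊3686 / 262⌋ = 14.
Risers = treads + 1 = 15.
Maximum height = 15 × 172 = 2580 mm.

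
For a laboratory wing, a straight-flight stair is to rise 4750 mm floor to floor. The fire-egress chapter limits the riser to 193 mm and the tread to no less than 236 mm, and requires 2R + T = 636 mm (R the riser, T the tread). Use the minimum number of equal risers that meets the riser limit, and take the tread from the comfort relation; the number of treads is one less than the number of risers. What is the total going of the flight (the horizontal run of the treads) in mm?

4750 / 193 = 24.61, so 25 risers are needed.
Each riser is 4750/25 = 190 mm (≤ 193 mm).
Tread T = 636 − 2 × 190 = 256 mm (≥ 236 mm).
25 risers give 24 treads; going = 24 × 256 = 6144 mm.

6144 mm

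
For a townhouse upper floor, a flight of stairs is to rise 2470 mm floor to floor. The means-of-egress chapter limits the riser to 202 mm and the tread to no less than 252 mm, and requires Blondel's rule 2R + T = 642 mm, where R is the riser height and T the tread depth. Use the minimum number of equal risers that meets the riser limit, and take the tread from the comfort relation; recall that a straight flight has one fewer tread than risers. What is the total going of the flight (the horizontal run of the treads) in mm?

3144 mm

⌈2470/202⌉ = 13 risers.
R = 2470 ÷ 13 = 190 mm.
Tread T = 642 − 2 × 190 = 262 mm (≥ 252 mm).
Going = (13 − 1) × 262 = 3144 mm.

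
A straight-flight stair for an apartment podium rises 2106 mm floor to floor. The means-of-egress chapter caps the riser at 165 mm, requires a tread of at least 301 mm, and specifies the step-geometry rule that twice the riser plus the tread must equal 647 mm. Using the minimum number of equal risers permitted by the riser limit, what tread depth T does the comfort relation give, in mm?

323 mm

At most 165 each: 2106/165 = 12.76, giving 13 risers.
Each riser is 2106/13 = 162 mm (≤ 165 mm).
T = 647 − 2·162 = 323 mm, which satisfies the 301 mm minimum.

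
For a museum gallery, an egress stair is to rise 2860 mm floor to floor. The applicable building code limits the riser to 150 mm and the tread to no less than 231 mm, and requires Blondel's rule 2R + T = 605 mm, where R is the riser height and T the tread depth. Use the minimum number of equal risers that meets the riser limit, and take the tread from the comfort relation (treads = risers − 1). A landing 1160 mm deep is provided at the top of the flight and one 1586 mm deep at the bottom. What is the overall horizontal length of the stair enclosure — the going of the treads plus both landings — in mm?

8807 mm

At most 150 each: 2860/150 = 19.07, giving 20 risers.
Each riser is 2860/20 = 143 mm (≤ 150 mm).
From 2R + T = 605: T = 605 − 286 = 319 mm.
Treads = 20 − 1 = 19; going = 19 × 319 = 6061 mm.
Add landings: 6061 + 1160 + 1586 = 8807 mm.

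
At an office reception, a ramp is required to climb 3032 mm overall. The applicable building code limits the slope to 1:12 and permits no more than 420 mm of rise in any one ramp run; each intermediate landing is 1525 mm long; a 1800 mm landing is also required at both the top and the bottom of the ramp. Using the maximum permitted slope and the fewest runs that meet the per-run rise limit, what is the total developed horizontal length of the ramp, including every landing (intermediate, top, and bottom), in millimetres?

⌈3032/420⌉ = 8 ramp runs. That means 7 intermediate landings.
Horizontal run for 3032 mm of rise at 1:12 is 3032 × 12 = 36384 mm.
7 intermediate landings contribute 7 × 1525 = 10675 mm.
Top and bottom landings: 2 × 1800 = 3600 mm.
Total = 36384 + 10675 + 3600 = 50659 mm.

50659 mm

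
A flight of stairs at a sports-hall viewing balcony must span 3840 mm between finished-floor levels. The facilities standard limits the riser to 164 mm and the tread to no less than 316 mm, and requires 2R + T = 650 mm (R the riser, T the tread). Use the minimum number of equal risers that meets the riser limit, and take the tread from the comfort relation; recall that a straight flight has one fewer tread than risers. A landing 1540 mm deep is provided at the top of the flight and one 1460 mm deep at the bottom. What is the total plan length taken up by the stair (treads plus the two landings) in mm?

10590 mm

3840 / 164 = 23.415 → round up to 24 risers.
Riser R = 3840 / 24 = 160 mm, within the 164 mm limit.
Tread T = 650 − 2 × 160 = 330 mm (≥ 316 mm).
24 risers give 23 treads; going = 23 × 330 = 7590 mm.
Add landings: 7590 + 1540 + 1460 = 10590 mm.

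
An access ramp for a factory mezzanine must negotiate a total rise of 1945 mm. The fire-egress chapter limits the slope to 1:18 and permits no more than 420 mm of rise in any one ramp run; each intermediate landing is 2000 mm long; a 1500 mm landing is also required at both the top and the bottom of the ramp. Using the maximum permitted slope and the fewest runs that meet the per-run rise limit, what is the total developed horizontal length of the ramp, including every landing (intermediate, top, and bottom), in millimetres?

1945 / 420 = 4.63, so 5 ramp runs are needed. That means 4 intermediate landings.
Horizontal run for 1945 mm of rise at 1:18 is 1945 × 18 = 35010 mm.
Intermediate landings: 4 × 2000 = 8000 mm.
Top and bottom landings: 2 × 1500 = 3000 mm.
Total = 35010 + 8000 + 3000 = 46010 mm.

46010 mm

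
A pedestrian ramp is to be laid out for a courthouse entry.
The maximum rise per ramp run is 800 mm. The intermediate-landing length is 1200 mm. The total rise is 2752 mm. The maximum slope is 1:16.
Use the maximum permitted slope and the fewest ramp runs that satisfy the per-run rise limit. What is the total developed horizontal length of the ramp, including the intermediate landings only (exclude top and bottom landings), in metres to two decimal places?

47.63 m

At most 800 each: 2752/800 = 3.44, giving 4 ramp runs. That means 3 intermediate landings.
Horizontal run for 2752 mm of rise at 1:16 is 2752 × 16 = 44032 mm.
Intermediate landings: 3 × 1200 = 3600 mm.
Developed length = 44032 + 3600 = 47632 mm.
= 47.63 m.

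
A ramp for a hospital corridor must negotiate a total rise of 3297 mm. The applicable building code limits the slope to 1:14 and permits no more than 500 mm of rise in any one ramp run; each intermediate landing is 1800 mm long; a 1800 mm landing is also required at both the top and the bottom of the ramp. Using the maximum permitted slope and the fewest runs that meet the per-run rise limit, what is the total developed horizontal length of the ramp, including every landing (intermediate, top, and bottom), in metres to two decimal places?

60.56 m

At most 500 each: 3297/500 = 6.59, giving 7 ramp runs. That means 6 intermediate landings.
Ramp run (horizontal) at 1:14: 3297 × 14 = 46158 mm.
6 intermediate landings contribute 6 × 1800 = 10800 mm.
Top and bottom landings: 2 × 1800 = 3600 mm.
Total = 46158 + 10800 + 3600 = 60558 mm.
= 60.56 m.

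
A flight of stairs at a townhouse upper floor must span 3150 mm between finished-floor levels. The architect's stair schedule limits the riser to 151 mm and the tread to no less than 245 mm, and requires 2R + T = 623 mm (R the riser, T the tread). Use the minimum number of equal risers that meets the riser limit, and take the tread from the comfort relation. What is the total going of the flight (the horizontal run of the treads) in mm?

6460 mm

⌈3150/151⌉ = 21 risers.
Riser R = 3150 / 21 = 150 mm, within the 151 mm limit.
From 2R + T = 623: T = 623 − 300 = 323 mm.
Treads = 21 − 1 = 20; going = 20 × 323 = 6460 mm.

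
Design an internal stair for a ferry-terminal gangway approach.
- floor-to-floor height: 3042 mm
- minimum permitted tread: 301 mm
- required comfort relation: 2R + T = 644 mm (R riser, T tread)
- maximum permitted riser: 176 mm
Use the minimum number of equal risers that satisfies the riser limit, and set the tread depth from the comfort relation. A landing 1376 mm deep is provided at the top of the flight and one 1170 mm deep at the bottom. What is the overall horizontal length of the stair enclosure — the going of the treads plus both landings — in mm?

3042 / 176 = 17.284 → round up to 18 risers.
Riser R = 3042 / 18 = 169 mm, within the 176 mm limit.
T = 644 − 2·169 = 306 mm, which satisfies the 301 mm minimum.
Treads = 18 − 1 = 17; going = 17 × 306 = 5202 mm.
Add landings: 5202 + 1376 + 1170 = 7748 mm.

7748 mm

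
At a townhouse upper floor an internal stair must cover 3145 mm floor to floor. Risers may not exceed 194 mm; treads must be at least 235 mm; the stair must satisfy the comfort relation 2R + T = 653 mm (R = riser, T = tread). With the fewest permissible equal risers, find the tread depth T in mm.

At most 194 each: 3145/194 = 16.21, giving 17 risers.
R = 3145 ÷ 17 = 185 mm.
T = 653 − 2·185 = 283 mm, which satisfies the 235 mm minimum.

283 mm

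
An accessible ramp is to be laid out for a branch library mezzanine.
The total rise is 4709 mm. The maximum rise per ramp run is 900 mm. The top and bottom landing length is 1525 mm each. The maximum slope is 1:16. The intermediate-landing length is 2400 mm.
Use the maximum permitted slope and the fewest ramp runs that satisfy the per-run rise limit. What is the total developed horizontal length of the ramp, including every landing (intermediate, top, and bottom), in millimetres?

⌈4709/900⌉ = 6 ramp runs. That means 5 intermediate landings.
Ramp run (horizontal) at 1:16: 4709 × 16 = 75344 mm.
5 intermediate landings contribute 5 × 2400 = 12000 mm.
Top and bottom landings: 2 × 1525 = 3050 mm.
Total = 75344 + 12000 + 3050 = 90394 mm.

90394 mm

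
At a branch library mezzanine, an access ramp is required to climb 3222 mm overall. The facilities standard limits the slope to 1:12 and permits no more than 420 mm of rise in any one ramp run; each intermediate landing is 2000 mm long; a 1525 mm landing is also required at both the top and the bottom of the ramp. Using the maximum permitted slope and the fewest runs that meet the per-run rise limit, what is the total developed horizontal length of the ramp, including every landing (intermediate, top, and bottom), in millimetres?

3222 / 420 = 7.671 → round up to 8 ramp runs. That means 7 intermediate landings.
Ramp run (horizontal) at 1:12: 3222 × 12 = 38664 mm.
Intermediate landings: 7 × 2000 = 14000 mm.
Top and bottom landings: 2 × 1525 = 3050 mm.
Total = 38664 + 14000 + 3050 = 55714 mm.

55714 mm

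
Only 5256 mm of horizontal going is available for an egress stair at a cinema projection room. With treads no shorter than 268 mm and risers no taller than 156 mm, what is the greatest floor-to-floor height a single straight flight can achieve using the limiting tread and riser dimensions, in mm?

5256 / 268 = 19.61, so 19 treads fit.
Risers = treads + 1 = 20.
Maximum height = 20 × 156 = 3120 mm.

3120 mm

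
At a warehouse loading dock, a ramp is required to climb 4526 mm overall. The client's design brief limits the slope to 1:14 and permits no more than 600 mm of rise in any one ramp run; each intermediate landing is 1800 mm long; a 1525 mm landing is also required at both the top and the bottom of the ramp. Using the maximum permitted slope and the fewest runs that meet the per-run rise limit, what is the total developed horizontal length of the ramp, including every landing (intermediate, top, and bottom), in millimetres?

At most 600 each: 4526/600 = 7.54, giving 8 ramp runs. That means 7 intermediate landings.
Ramp run (horizontal) at 1:14: 4526 × 14 = 63364 mm.
7 intermediate landings contribute 7 × 1800 = 12600 mm.
Top and bottom landings: 2 × 1525 = 3050 mm.
Total = 63364 + 12600 + 3050 = 79014 mm.

79014 mm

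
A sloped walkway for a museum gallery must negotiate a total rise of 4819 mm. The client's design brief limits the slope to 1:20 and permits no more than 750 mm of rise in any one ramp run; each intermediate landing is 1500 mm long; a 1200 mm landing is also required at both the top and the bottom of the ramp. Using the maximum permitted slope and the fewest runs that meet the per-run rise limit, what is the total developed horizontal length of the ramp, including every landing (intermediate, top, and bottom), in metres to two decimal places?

At most 750 each: 4819/750 = 6.43, giving 7 ramp runs. That means 6 intermediate landings.
Horizontal run for 4819 mm of rise at 1:20 is 4819 × 20 = 96380 mm.
6 intermediate landings contribute 6 × 1500 = 9000 mm.
Top and bottom landings: 2 × 1200 = 2400 mm.
Total = 96380 + 9000 + 2400 = 107780 mm.
= 107.78 m.

107.78 m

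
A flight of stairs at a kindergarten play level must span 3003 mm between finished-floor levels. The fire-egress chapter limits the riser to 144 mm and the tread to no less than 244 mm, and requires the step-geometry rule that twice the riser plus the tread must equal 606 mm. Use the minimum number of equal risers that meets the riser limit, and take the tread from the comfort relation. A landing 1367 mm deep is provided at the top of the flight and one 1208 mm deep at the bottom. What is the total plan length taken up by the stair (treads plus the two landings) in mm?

⌈3003/144⌉ = 21 risers.
Each riser is 3003/21 = 143 mm (≤ 144 mm).
Tread T = 606 − 2 × 143 = 320 mm (≥ 244 mm).
21 risers give 20 treads; going = 20 × 320 = 6400 mm.
Enclosure = 6400 + 1367 + 1208 = 8975 mm.

8975 mm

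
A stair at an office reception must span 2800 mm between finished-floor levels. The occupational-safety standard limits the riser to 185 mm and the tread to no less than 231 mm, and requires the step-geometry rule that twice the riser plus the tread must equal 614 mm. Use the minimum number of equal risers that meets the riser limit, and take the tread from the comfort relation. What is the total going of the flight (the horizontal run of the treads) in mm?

At most 185 each: 2800/185 = 15.14, giving 16 risers.
R = 2800 ÷ 16 = 175 mm.
From 2R + T = 614: T = 614 − 350 = 264 mm.
Going = (16 − 1) × 264 = 3960 mm.

3960 mm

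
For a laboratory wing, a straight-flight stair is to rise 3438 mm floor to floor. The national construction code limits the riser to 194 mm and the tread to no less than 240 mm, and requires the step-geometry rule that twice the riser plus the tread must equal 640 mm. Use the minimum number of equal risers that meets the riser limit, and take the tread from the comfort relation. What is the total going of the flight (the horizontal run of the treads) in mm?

4386 mm

At most 194 each: 3438/194 = 17.72, giving 18 risers.
Each riser is 3438/18 = 191 mm (≤ 194 mm).
Tread T = 640 − 2 × 191 = 258 mm (≥ 240 mm).
Treads = 18 − 1 = 17; going = 17 × 258 = 4386 mm.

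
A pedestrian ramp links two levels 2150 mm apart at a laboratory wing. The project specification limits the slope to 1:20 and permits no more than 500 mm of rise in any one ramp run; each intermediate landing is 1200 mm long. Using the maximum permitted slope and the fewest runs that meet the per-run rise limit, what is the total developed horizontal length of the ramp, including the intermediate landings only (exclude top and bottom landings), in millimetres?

2150 / 500 = 4.30, so 5 ramp runs are needed. That means 4 intermediate landings.
Horizontal run for 2150 mm of rise at 1:20 is 2150 × 20 = 43000 mm.
Intermediate landings: 4 × 1200 = 4800 mm.
Total developed length = 43000 + 4800 = 47800 mm.

47800 mm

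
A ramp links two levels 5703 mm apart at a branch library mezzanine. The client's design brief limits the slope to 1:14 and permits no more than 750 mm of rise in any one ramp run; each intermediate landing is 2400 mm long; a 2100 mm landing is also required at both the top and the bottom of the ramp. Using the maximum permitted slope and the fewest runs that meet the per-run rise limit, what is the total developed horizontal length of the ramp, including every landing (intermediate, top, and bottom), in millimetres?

5703 / 750 = 7.60, so 8 ramp runs are needed. That means 7 intermediate landings.
Ramp run (horizontal) at 1:14: 5703 × 14 = 79842 mm.
Intermediate landings: 7 × 2400 = 16800 mm.
Top and bottom landings: 2 × 2100 = 4200 mm.
Total = 79842 + 16800 + 4200 = 100842 mm.

100842 mm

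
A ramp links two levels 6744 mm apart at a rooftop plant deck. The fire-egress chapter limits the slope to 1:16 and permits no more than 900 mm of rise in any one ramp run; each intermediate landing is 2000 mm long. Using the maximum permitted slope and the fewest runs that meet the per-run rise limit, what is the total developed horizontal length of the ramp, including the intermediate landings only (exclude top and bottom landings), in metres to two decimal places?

⌈6744/900⌉ = 8 ramp runs. That means 7 intermediate landings.
Horizontal run for 6744 mm of rise at 1:16 is 6744 × 16 = 107904 mm.
Intermediate landings: 7 × 2000 = 14000 mm.
Total developed length = 107904 + 14000 = 121904 mm.
= 121.90 m.

121.90 m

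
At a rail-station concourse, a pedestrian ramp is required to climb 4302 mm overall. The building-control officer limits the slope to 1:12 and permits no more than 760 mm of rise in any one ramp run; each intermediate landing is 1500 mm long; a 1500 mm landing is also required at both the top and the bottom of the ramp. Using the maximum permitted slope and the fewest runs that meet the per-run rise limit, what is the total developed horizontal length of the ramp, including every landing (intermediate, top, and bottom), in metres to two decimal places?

4302 / 760 = 5.66, so 6 ramp runs are needed. That means 5 intermediate landings.
Ramp run (horizontal) at 1:12: 4302 × 12 = 51624 mm.
5 intermediate landings contribute 5 × 1500 = 7500 mm.
Top and bottom landings: 2 × 1500 = 3000 mm.
Total = 51624 + 7500 + 3000 = 62124 mm.
= 62.12 m.

62.12 m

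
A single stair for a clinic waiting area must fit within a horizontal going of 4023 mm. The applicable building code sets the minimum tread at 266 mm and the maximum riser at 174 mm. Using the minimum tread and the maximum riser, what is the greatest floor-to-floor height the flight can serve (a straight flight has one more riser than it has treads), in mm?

2784 mm

Treads that fit: ⌊4023 / 266⌋ = 15.
Risers = treads + 1 = 16.
Maximum height = 16 × 174 = 2784 mm.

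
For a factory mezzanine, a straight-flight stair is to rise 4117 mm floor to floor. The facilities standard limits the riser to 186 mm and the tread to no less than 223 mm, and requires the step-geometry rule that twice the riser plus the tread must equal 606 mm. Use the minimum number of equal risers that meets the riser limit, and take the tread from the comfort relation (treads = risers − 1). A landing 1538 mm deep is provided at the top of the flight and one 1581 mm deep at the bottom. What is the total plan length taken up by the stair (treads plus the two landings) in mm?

8575 mm

4117 / 186 = 22.134 → round up to 23 risers.
R = 4117 ÷ 23 = 179 mm.
T = 606 − 2·179 = 248 mm, which satisfies the 223 mm minimum.
Going = (23 − 1) × 248 = 5456 mm.
Add landings: 5456 + 1538 + 1581 = 8575 mm.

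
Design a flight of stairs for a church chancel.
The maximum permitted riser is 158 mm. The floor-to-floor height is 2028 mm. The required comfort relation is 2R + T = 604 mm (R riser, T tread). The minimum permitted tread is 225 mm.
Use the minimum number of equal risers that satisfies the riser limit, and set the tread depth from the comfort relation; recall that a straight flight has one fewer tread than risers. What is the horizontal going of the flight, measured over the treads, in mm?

⌈2028/158⌉ = 13 risers.
Each riser is 2028/13 = 156 mm (≤ 158 mm).
From 2R + T = 604: T = 604 − 312 = 292 mm.
Going = (13 − 1) × 292 = 3504 mm.

3504 mm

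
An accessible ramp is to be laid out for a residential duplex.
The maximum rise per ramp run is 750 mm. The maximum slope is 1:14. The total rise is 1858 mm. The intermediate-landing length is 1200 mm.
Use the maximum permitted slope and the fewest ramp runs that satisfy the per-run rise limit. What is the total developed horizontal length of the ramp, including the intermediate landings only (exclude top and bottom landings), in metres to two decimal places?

At most 750 each: 1858/750 = 2.48, giving 3 ramp runs. That means 2 intermediate landings.
Horizontal run for 1858 mm of rise at 1:14 is 1858 × 14 = 26012 mm.
Intermediate landings: 2 × 1200 = 2400 mm.
Developed length = 26012 + 2400 = 28412 mm.
= 28.41 m.

28.41 m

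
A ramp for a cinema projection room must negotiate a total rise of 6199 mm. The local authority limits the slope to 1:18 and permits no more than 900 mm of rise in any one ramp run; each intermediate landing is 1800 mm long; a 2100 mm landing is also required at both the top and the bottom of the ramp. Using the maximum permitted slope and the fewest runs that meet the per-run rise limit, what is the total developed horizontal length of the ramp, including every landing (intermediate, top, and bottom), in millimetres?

126582 mm

6199 / 900 = 6.89, so 7 ramp runs are needed. That means 6 intermediate landings.
Horizontal run for 6199 mm of rise at 1:18 is 6199 × 18 = 111582 mm.
6 intermediate landings contribute 6 × 1800 = 10800 mm.
Top and bottom landings: 2 × 2100 = 4200 mm.
Total = 111582 + 10800 + 4200 = 126582 mm.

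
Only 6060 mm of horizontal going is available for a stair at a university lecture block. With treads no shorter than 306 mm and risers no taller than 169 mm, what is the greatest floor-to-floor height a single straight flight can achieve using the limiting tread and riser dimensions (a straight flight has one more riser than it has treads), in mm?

Treads that fit: ⌊6060 / 306⌋ = 19.
Risers = treads + 1 = 20.
Maximum height = 20 × 169 = 3380 mm.

3380 mm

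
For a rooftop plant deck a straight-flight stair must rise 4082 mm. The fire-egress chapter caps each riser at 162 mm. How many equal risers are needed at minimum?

26 risers

4082 / 162 = 25.198 → round up to 26 risers.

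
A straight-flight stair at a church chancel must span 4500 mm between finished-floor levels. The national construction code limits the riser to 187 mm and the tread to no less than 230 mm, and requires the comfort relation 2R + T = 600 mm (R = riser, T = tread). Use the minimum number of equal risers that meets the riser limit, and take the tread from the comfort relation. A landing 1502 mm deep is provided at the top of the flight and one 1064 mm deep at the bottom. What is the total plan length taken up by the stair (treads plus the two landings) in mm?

8326 mm

At most 187 each: 4500/187 = 24.06, giving 25 risers.
Each riser is 4500/25 = 180 mm (≤ 187 mm).
T = 600 − 2·180 = 240 mm, which satisfies the 230 mm minimum.
Treads = 25 − 1 = 24; going = 24 × 240 = 5760 mm.
Add landings: 5760 + 1502 + 1064 = 8326 mm.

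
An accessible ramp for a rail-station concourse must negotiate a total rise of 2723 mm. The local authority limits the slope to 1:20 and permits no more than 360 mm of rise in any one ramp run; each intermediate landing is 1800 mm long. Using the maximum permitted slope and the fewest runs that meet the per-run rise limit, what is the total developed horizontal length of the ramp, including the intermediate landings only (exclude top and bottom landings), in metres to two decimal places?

67.06 m

2723 / 360 = 7.56, so 8 ramp runs are needed. That means 7 intermediate landings.
Ramp run (horizontal) at 1:20: 2723 × 20 = 54460 mm.
7 intermediate landings contribute 7 × 1800 = 12600 mm.
Developed length = 54460 + 12600 = 67060 mm.
= 67.06 m.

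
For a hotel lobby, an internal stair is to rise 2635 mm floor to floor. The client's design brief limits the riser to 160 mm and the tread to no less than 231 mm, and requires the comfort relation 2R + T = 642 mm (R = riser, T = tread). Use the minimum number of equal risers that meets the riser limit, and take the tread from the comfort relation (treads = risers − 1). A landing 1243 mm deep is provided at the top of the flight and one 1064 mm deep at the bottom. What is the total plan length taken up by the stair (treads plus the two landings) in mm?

2635 / 160 = 16.47, so 17 risers are needed.
R = 2635 ÷ 17 = 155 mm.
Tread T = 642 − 2 × 155 = 332 mm (≥ 231 mm).
17 risers give 16 treads; going = 16 × 332 = 5312 mm.
Enclosure = 5312 + 1243 + 1064 = 7619 mm.

7619 mm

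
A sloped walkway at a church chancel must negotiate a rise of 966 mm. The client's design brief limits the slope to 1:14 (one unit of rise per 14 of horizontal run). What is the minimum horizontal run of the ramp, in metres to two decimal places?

13.52 m

Run = rise × 14 = 966 × 14 = 13524 mm.
13524 mm = 13.52 m.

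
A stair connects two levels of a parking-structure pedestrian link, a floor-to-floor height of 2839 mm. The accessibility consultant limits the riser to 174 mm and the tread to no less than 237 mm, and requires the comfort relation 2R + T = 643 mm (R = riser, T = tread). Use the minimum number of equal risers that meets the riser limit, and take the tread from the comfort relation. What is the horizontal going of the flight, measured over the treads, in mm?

4944 mm

At most 174 each: 2839/174 = 16.32, giving 17 risers.
R = 2839 ÷ 17 = 167 mm.
T = 643 − 2·167 = 309 mm, which satisfies the 237 mm minimum.
Treads = 17 − 1 = 16; going = 16 × 309 = 4944 mm.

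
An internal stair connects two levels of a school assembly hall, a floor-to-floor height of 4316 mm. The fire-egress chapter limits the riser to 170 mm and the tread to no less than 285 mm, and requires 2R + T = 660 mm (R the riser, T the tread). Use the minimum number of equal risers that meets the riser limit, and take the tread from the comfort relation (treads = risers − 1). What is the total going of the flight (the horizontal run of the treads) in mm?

8200 mm

⌈4316/170⌉ = 26 risers.
R = 4316 ÷ 26 = 166 mm.
Tread T = 660 − 2 × 166 = 328 mm (≥ 285 mm).
Treads = 26 − 1 = 25; going = 25 × 328 = 8200 mm.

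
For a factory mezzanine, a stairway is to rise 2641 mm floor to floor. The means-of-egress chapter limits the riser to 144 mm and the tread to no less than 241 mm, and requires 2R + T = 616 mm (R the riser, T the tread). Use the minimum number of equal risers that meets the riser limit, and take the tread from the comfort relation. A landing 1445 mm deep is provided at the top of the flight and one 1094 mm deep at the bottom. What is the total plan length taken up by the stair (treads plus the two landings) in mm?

8623 mm

At most 144 each: 2641/144 = 18.34, giving 19 risers.
Each riser is 2641/19 = 139 mm (≤ 144 mm).
Tread T = 616 − 2 × 139 = 338 mm (≥ 241 mm).
Going = (19 − 1) × 338 = 6084 mm.
Enclosure = 6084 + 1445 + 1094 = 8623 mm.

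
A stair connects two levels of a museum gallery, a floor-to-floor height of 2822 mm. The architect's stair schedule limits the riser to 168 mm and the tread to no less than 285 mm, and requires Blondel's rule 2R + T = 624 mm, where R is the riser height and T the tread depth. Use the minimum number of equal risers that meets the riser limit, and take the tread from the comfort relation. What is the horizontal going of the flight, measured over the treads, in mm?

4672 mm

2822 / 168 = 16.798 → round up to 17 risers.
Each riser is 2822/17 = 166 mm (≤ 168 mm).
T = 624 − 2·166 = 292 mm, which satisfies the 285 mm minimum.
Treads = 17 − 1 = 16; going = 16 × 292 = 4672 mm.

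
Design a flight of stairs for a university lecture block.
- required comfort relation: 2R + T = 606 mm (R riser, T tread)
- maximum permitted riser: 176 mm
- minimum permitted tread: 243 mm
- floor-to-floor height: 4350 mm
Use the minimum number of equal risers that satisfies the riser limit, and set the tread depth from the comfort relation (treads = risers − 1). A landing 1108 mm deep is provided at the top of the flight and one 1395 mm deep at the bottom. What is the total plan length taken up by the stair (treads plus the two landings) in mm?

8695 mm

At most 176 each: 4350/176 = 24.72, giving 25 risers.
Riser R = 4350 / 25 = 174 mm, within the 176 mm limit.
From 2R + T = 606: T = 606 − 348 = 258 mm.
Going = (25 − 1) × 258 = 6192 mm.
Add landings: 6192 + 1108 + 1395 = 8695 mm.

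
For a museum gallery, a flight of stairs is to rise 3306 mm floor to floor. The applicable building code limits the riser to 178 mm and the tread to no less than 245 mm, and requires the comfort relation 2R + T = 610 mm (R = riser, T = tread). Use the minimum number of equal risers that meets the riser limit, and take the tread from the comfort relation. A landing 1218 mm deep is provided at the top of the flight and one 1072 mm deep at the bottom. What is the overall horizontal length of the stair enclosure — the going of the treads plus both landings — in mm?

7006 mm

3306 / 178 = 18.57, so 19 risers are needed.
Each riser is 3306/19 = 174 mm (≤ 178 mm).
T = 610 − 2·174 = 262 mm, which satisfies the 245 mm minimum.
Treads = 19 − 1 = 18; going = 18 × 262 = 4716 mm.
Add landings: 4716 + 1218 + 1072 = 7006 mm.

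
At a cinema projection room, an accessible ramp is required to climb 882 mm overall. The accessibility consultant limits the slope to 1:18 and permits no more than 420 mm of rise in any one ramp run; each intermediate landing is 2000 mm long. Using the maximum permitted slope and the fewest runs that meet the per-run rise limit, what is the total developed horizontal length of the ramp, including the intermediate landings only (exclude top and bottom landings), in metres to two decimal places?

At most 420 each: 882/420 = 2.10, giving 3 ramp runs. That means 2 intermediate landings.
Horizontal run for 882 mm of rise at 1:18 is 882 × 18 = 15876 mm.
2 intermediate landings contribute 2 × 2000 = 4000 mm.
Total developed length = 15876 + 4000 = 19876 mm.
= 19.88 m.

19.88 m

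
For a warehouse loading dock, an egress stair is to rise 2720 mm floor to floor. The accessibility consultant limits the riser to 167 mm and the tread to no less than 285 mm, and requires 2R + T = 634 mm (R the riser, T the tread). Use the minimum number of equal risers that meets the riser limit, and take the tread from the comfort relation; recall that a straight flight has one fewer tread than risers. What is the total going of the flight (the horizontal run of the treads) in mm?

2720 / 167 = 16.287 → round up to 17 risers.
Riser R = 2720 / 17 = 160 mm, within the 167 mm limit.
Tread T = 634 − 2 × 160 = 314 mm (≥ 285 mm).
17 risers give 16 treads; going = 16 × 314 = 5024 mm.

5024 mm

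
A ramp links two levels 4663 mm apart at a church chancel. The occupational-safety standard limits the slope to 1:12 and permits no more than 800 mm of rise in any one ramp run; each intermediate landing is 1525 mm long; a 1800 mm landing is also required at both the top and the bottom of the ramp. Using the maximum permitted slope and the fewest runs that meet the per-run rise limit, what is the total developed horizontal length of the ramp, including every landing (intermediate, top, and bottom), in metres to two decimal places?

4663 / 800 = 5.83, so 6 ramp runs are needed. That means 5 intermediate landings.
Horizontal run for 4663 mm of rise at 1:12 is 4663 × 12 = 55956 mm.
Intermediate landings: 5 × 1525 = 7625 mm.
Top and bottom landings: 2 × 1800 = 3600 mm.
Total = 55956 + 7625 + 3600 = 67181 mm.
= 67.18 m.

67.18 m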